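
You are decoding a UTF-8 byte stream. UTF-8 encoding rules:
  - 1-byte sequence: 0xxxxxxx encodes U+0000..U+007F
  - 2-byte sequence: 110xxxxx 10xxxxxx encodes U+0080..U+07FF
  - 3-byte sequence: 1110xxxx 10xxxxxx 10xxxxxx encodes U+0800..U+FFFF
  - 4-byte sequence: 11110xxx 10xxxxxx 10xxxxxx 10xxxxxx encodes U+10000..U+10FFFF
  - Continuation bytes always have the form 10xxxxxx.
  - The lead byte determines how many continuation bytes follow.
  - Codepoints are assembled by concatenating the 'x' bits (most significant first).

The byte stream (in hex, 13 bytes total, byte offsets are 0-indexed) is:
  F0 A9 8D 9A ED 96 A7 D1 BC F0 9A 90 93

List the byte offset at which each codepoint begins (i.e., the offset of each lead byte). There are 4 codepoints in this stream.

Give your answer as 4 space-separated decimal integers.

Answer: 0 4 7 9

Derivation:
Byte[0]=F0: 4-byte lead, need 3 cont bytes. acc=0x0
Byte[1]=A9: continuation. acc=(acc<<6)|0x29=0x29
Byte[2]=8D: continuation. acc=(acc<<6)|0x0D=0xA4D
Byte[3]=9A: continuation. acc=(acc<<6)|0x1A=0x2935A
Completed: cp=U+2935A (starts at byte 0)
Byte[4]=ED: 3-byte lead, need 2 cont bytes. acc=0xD
Byte[5]=96: continuation. acc=(acc<<6)|0x16=0x356
Byte[6]=A7: continuation. acc=(acc<<6)|0x27=0xD5A7
Completed: cp=U+D5A7 (starts at byte 4)
Byte[7]=D1: 2-byte lead, need 1 cont bytes. acc=0x11
Byte[8]=BC: continuation. acc=(acc<<6)|0x3C=0x47C
Completed: cp=U+047C (starts at byte 7)
Byte[9]=F0: 4-byte lead, need 3 cont bytes. acc=0x0
Byte[10]=9A: continuation. acc=(acc<<6)|0x1A=0x1A
Byte[11]=90: continuation. acc=(acc<<6)|0x10=0x690
Byte[12]=93: continuation. acc=(acc<<6)|0x13=0x1A413
Completed: cp=U+1A413 (starts at byte 9)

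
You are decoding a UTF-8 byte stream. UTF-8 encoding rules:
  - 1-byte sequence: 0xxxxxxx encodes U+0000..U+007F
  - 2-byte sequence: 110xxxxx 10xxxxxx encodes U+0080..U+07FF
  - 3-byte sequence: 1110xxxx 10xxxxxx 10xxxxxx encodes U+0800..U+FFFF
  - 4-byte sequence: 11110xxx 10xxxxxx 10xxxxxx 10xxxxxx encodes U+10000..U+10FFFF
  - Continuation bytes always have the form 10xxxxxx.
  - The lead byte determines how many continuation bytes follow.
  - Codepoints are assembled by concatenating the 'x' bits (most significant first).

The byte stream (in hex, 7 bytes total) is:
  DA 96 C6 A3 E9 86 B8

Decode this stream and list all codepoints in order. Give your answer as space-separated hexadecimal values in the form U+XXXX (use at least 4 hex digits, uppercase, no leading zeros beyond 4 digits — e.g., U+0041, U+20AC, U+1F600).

Byte[0]=DA: 2-byte lead, need 1 cont bytes. acc=0x1A
Byte[1]=96: continuation. acc=(acc<<6)|0x16=0x696
Completed: cp=U+0696 (starts at byte 0)
Byte[2]=C6: 2-byte lead, need 1 cont bytes. acc=0x6
Byte[3]=A3: continuation. acc=(acc<<6)|0x23=0x1A3
Completed: cp=U+01A3 (starts at byte 2)
Byte[4]=E9: 3-byte lead, need 2 cont bytes. acc=0x9
Byte[5]=86: continuation. acc=(acc<<6)|0x06=0x246
Byte[6]=B8: continuation. acc=(acc<<6)|0x38=0x91B8
Completed: cp=U+91B8 (starts at byte 4)

Answer: U+0696 U+01A3 U+91B8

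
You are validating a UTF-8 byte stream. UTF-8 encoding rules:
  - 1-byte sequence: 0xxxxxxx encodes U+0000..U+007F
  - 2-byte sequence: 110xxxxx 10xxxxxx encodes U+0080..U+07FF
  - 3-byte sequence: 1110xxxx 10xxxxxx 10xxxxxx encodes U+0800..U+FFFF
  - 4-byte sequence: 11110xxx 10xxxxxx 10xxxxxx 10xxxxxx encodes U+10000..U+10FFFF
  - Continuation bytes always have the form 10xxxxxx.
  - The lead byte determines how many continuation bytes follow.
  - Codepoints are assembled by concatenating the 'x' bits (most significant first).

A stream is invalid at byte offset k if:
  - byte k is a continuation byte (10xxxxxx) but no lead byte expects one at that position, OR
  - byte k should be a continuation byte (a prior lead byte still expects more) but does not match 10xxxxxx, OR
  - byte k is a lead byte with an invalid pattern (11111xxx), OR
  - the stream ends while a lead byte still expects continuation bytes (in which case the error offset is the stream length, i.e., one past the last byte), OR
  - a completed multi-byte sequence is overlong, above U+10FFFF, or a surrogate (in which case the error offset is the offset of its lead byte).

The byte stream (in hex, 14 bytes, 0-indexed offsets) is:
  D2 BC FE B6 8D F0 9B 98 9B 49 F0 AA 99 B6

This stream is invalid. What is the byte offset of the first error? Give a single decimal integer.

Answer: 2

Derivation:
Byte[0]=D2: 2-byte lead, need 1 cont bytes. acc=0x12
Byte[1]=BC: continuation. acc=(acc<<6)|0x3C=0x4BC
Completed: cp=U+04BC (starts at byte 0)
Byte[2]=FE: INVALID lead byte (not 0xxx/110x/1110/11110)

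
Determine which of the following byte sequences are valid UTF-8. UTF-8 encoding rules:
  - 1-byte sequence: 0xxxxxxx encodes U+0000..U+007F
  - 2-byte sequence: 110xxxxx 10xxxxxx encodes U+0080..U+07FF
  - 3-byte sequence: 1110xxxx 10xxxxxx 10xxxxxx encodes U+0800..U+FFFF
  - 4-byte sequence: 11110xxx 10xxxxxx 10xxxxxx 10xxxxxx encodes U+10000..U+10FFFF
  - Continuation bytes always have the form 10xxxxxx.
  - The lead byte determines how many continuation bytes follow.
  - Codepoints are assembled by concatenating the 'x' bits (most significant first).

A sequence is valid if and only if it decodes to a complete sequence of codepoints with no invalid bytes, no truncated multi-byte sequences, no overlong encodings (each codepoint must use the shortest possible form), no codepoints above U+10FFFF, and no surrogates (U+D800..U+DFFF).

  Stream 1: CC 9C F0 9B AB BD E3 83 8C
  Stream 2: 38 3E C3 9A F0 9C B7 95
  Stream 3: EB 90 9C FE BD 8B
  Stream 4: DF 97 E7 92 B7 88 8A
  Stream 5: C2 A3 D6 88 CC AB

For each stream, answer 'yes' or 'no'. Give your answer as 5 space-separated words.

Stream 1: decodes cleanly. VALID
Stream 2: decodes cleanly. VALID
Stream 3: error at byte offset 3. INVALID
Stream 4: error at byte offset 5. INVALID
Stream 5: decodes cleanly. VALID

Answer: yes yes no no yes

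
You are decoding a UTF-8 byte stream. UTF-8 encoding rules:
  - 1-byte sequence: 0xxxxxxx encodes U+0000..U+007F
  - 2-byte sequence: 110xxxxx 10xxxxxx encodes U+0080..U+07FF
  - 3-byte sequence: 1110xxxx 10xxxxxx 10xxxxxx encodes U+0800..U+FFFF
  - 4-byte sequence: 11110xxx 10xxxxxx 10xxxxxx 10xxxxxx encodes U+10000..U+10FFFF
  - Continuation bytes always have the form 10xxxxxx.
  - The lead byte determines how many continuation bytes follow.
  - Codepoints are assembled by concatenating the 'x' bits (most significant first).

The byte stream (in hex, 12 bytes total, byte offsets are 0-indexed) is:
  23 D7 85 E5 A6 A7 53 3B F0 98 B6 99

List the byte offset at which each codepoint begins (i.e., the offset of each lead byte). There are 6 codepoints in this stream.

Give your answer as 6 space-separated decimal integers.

Answer: 0 1 3 6 7 8

Derivation:
Byte[0]=23: 1-byte ASCII. cp=U+0023
Byte[1]=D7: 2-byte lead, need 1 cont bytes. acc=0x17
Byte[2]=85: continuation. acc=(acc<<6)|0x05=0x5C5
Completed: cp=U+05C5 (starts at byte 1)
Byte[3]=E5: 3-byte lead, need 2 cont bytes. acc=0x5
Byte[4]=A6: continuation. acc=(acc<<6)|0x26=0x166
Byte[5]=A7: continuation. acc=(acc<<6)|0x27=0x59A7
Completed: cp=U+59A7 (starts at byte 3)
Byte[6]=53: 1-byte ASCII. cp=U+0053
Byte[7]=3B: 1-byte ASCII. cp=U+003B
Byte[8]=F0: 4-byte lead, need 3 cont bytes. acc=0x0
Byte[9]=98: continuation. acc=(acc<<6)|0x18=0x18
Byte[10]=B6: continuation. acc=(acc<<6)|0x36=0x636
Byte[11]=99: continuation. acc=(acc<<6)|0x19=0x18D99
Completed: cp=U+18D99 (starts at byte 8)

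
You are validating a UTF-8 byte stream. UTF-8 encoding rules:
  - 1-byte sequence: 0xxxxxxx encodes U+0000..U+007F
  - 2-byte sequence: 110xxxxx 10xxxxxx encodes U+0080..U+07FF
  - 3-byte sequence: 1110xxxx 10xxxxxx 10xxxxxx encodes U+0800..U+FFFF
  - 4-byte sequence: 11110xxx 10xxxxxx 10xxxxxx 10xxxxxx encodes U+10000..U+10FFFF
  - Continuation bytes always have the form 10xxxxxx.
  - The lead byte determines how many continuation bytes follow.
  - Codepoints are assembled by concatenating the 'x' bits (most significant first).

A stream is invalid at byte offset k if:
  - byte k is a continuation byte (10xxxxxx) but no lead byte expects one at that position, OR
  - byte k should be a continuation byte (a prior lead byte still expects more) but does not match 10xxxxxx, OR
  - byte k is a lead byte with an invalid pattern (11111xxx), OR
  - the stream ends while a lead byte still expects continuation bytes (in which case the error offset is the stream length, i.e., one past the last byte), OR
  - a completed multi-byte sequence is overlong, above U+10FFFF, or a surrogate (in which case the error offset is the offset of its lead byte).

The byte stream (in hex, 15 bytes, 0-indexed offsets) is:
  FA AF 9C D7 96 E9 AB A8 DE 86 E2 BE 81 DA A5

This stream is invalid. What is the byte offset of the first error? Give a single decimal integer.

Answer: 0

Derivation:
Byte[0]=FA: INVALID lead byte (not 0xxx/110x/1110/11110)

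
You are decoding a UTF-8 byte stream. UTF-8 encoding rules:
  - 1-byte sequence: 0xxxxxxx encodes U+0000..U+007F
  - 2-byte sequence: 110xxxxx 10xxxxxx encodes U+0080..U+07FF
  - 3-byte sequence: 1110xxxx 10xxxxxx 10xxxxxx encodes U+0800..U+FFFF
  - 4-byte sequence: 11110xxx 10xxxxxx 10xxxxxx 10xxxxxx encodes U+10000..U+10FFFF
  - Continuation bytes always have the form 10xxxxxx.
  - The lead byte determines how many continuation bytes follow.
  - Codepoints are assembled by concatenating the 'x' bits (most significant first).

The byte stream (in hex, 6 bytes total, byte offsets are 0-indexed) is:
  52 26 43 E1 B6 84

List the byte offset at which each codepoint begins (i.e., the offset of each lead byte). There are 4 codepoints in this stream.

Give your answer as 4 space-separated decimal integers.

Answer: 0 1 2 3

Derivation:
Byte[0]=52: 1-byte ASCII. cp=U+0052
Byte[1]=26: 1-byte ASCII. cp=U+0026
Byte[2]=43: 1-byte ASCII. cp=U+0043
Byte[3]=E1: 3-byte lead, need 2 cont bytes. acc=0x1
Byte[4]=B6: continuation. acc=(acc<<6)|0x36=0x76
Byte[5]=84: continuation. acc=(acc<<6)|0x04=0x1D84
Completed: cp=U+1D84 (starts at byte 3)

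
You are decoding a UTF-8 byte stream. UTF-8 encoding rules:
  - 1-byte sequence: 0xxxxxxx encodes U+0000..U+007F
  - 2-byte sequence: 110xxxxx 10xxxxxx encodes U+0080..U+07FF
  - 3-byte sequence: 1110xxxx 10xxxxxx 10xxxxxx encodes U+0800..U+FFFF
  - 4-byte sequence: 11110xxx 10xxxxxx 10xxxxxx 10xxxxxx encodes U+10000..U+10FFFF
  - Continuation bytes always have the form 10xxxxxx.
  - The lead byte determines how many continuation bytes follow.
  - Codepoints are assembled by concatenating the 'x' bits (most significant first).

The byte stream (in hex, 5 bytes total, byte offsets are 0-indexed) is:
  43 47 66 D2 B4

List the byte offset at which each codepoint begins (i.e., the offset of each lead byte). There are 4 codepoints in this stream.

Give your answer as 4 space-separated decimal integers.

Byte[0]=43: 1-byte ASCII. cp=U+0043
Byte[1]=47: 1-byte ASCII. cp=U+0047
Byte[2]=66: 1-byte ASCII. cp=U+0066
Byte[3]=D2: 2-byte lead, need 1 cont bytes. acc=0x12
Byte[4]=B4: continuation. acc=(acc<<6)|0x34=0x4B4
Completed: cp=U+04B4 (starts at byte 3)

Answer: 0 1 2 3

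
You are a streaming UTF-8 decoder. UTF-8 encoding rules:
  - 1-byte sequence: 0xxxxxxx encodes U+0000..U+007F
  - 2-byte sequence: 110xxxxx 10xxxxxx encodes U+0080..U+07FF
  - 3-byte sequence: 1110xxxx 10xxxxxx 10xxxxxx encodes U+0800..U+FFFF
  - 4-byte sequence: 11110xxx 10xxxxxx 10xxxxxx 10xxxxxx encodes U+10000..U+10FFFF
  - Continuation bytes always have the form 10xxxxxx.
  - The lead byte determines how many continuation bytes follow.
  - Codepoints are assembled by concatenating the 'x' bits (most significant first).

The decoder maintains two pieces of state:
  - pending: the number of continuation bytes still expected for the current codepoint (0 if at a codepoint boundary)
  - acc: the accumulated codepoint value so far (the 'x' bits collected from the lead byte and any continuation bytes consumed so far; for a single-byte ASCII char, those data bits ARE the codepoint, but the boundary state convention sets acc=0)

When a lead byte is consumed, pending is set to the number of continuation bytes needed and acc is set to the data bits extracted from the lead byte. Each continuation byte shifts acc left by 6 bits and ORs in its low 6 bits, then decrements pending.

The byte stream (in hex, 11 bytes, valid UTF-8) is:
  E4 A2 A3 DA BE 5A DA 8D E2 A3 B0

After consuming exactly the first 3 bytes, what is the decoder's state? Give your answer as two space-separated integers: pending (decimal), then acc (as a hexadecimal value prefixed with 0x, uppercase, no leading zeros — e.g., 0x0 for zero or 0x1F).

Answer: 0 0x48A3

Derivation:
Byte[0]=E4: 3-byte lead. pending=2, acc=0x4
Byte[1]=A2: continuation. acc=(acc<<6)|0x22=0x122, pending=1
Byte[2]=A3: continuation. acc=(acc<<6)|0x23=0x48A3, pending=0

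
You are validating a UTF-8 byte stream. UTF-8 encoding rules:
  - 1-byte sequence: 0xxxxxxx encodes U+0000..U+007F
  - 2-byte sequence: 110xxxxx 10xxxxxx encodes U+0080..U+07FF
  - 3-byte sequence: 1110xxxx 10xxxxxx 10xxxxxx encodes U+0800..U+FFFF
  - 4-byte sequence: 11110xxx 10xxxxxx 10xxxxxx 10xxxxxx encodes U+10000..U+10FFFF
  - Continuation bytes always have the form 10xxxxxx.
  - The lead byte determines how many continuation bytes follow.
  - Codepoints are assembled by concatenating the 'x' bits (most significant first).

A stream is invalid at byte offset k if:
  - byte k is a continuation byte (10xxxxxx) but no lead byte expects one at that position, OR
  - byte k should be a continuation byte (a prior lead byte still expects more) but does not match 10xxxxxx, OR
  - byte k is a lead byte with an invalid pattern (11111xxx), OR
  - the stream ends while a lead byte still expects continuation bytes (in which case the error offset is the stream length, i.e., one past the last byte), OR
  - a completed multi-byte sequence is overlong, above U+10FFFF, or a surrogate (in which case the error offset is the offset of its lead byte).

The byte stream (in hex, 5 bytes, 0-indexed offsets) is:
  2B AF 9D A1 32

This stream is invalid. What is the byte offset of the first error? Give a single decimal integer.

Byte[0]=2B: 1-byte ASCII. cp=U+002B
Byte[1]=AF: INVALID lead byte (not 0xxx/110x/1110/11110)

Answer: 1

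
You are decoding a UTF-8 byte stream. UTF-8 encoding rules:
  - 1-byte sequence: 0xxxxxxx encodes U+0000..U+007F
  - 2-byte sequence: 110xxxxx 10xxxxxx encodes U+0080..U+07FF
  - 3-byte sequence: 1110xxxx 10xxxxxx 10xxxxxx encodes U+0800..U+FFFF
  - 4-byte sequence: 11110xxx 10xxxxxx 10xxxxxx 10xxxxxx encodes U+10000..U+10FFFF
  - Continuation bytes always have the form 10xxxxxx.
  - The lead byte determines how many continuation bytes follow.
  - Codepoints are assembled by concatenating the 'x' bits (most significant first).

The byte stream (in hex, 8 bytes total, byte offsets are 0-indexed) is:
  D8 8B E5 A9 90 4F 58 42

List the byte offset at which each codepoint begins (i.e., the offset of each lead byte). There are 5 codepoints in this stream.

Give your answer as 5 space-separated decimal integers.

Answer: 0 2 5 6 7

Derivation:
Byte[0]=D8: 2-byte lead, need 1 cont bytes. acc=0x18
Byte[1]=8B: continuation. acc=(acc<<6)|0x0B=0x60B
Completed: cp=U+060B (starts at byte 0)
Byte[2]=E5: 3-byte lead, need 2 cont bytes. acc=0x5
Byte[3]=A9: continuation. acc=(acc<<6)|0x29=0x169
Byte[4]=90: continuation. acc=(acc<<6)|0x10=0x5A50
Completed: cp=U+5A50 (starts at byte 2)
Byte[5]=4F: 1-byte ASCII. cp=U+004F
Byte[6]=58: 1-byte ASCII. cp=U+0058
Byte[7]=42: 1-byte ASCII. cp=U+0042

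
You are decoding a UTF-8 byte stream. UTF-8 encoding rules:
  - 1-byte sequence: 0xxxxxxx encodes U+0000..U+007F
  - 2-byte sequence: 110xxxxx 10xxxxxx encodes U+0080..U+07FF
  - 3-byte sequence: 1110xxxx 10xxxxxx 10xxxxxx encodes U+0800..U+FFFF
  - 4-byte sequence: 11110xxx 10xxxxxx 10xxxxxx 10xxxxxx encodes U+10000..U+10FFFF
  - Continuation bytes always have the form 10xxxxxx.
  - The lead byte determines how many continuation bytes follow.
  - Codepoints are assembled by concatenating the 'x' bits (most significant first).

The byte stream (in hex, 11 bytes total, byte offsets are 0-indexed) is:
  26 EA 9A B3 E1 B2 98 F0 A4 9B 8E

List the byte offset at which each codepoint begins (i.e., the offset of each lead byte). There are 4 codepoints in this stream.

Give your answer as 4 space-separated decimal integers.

Answer: 0 1 4 7

Derivation:
Byte[0]=26: 1-byte ASCII. cp=U+0026
Byte[1]=EA: 3-byte lead, need 2 cont bytes. acc=0xA
Byte[2]=9A: continuation. acc=(acc<<6)|0x1A=0x29A
Byte[3]=B3: continuation. acc=(acc<<6)|0x33=0xA6B3
Completed: cp=U+A6B3 (starts at byte 1)
Byte[4]=E1: 3-byte lead, need 2 cont bytes. acc=0x1
Byte[5]=B2: continuation. acc=(acc<<6)|0x32=0x72
Byte[6]=98: continuation. acc=(acc<<6)|0x18=0x1C98
Completed: cp=U+1C98 (starts at byte 4)
Byte[7]=F0: 4-byte lead, need 3 cont bytes. acc=0x0
Byte[8]=A4: continuation. acc=(acc<<6)|0x24=0x24
Byte[9]=9B: continuation. acc=(acc<<6)|0x1B=0x91B
Byte[10]=8E: continuation. acc=(acc<<6)|0x0E=0x246CE
Completed: cp=U+246CE (starts at byte 7)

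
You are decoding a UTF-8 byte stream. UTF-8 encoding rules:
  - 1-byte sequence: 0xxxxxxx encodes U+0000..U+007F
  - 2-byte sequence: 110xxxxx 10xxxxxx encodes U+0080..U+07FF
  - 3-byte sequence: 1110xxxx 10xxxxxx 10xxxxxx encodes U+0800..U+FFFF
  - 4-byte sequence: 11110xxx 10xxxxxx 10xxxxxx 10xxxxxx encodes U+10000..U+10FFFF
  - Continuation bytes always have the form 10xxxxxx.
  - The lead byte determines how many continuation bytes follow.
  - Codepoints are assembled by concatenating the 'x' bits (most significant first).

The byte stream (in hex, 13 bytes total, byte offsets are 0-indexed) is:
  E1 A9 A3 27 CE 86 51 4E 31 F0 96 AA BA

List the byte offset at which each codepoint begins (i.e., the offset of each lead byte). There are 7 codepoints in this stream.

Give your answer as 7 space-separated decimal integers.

Byte[0]=E1: 3-byte lead, need 2 cont bytes. acc=0x1
Byte[1]=A9: continuation. acc=(acc<<6)|0x29=0x69
Byte[2]=A3: continuation. acc=(acc<<6)|0x23=0x1A63
Completed: cp=U+1A63 (starts at byte 0)
Byte[3]=27: 1-byte ASCII. cp=U+0027
Byte[4]=CE: 2-byte lead, need 1 cont bytes. acc=0xE
Byte[5]=86: continuation. acc=(acc<<6)|0x06=0x386
Completed: cp=U+0386 (starts at byte 4)
Byte[6]=51: 1-byte ASCII. cp=U+0051
Byte[7]=4E: 1-byte ASCII. cp=U+004E
Byte[8]=31: 1-byte ASCII. cp=U+0031
Byte[9]=F0: 4-byte lead, need 3 cont bytes. acc=0x0
Byte[10]=96: continuation. acc=(acc<<6)|0x16=0x16
Byte[11]=AA: continuation. acc=(acc<<6)|0x2A=0x5AA
Byte[12]=BA: continuation. acc=(acc<<6)|0x3A=0x16ABA
Completed: cp=U+16ABA (starts at byte 9)

Answer: 0 3 4 6 7 8 9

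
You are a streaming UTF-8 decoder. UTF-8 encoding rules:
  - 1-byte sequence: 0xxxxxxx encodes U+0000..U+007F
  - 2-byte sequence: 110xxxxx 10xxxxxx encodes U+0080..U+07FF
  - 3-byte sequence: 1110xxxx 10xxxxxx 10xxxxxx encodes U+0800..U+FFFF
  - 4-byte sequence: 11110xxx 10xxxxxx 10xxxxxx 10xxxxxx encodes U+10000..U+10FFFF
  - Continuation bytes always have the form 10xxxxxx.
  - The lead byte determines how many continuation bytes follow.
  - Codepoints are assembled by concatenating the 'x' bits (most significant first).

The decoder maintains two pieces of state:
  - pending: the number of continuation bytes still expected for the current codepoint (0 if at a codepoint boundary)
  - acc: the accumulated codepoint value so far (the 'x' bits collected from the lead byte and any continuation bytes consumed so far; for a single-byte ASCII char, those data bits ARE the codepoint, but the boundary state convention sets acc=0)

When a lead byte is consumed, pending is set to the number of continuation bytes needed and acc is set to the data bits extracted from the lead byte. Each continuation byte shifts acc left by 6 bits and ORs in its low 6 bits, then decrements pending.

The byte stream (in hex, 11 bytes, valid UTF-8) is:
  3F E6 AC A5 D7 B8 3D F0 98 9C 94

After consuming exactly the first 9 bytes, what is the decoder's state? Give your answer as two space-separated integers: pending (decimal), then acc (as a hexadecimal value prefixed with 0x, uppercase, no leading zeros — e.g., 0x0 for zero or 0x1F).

Answer: 2 0x18

Derivation:
Byte[0]=3F: 1-byte. pending=0, acc=0x0
Byte[1]=E6: 3-byte lead. pending=2, acc=0x6
Byte[2]=AC: continuation. acc=(acc<<6)|0x2C=0x1AC, pending=1
Byte[3]=A5: continuation. acc=(acc<<6)|0x25=0x6B25, pending=0
Byte[4]=D7: 2-byte lead. pending=1, acc=0x17
Byte[5]=B8: continuation. acc=(acc<<6)|0x38=0x5F8, pending=0
Byte[6]=3D: 1-byte. pending=0, acc=0x0
Byte[7]=F0: 4-byte lead. pending=3, acc=0x0
Byte[8]=98: continuation. acc=(acc<<6)|0x18=0x18, pending=2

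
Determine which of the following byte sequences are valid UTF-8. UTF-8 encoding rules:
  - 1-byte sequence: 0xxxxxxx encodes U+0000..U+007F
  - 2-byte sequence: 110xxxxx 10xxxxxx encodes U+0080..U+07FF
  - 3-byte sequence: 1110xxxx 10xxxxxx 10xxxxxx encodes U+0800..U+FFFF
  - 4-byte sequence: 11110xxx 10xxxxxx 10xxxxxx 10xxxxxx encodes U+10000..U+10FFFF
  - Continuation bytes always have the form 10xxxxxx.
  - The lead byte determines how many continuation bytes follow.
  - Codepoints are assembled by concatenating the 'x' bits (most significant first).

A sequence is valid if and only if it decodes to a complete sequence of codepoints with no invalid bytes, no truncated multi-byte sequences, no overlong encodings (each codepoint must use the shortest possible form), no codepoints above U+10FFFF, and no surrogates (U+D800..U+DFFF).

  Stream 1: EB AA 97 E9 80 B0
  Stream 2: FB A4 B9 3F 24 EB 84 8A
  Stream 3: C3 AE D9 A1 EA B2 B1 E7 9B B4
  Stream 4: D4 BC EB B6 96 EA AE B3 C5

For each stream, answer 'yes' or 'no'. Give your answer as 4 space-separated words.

Answer: yes no yes no

Derivation:
Stream 1: decodes cleanly. VALID
Stream 2: error at byte offset 0. INVALID
Stream 3: decodes cleanly. VALID
Stream 4: error at byte offset 9. INVALID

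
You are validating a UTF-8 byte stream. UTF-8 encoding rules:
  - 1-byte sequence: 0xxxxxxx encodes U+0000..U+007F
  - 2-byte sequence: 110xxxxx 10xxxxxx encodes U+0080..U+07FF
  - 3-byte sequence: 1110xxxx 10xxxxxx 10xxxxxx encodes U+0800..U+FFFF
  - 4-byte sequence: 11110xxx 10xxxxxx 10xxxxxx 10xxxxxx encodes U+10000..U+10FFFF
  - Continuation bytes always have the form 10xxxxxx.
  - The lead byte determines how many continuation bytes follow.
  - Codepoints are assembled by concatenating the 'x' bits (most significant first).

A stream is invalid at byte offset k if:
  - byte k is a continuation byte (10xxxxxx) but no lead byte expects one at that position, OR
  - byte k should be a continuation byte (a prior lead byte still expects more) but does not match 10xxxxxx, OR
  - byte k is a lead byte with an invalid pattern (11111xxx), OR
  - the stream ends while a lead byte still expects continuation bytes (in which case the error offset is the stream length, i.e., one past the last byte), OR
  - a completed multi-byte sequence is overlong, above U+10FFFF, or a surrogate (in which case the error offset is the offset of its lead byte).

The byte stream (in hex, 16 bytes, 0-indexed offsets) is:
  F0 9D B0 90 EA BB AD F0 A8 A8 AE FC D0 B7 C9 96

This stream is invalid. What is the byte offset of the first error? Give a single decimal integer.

Answer: 11

Derivation:
Byte[0]=F0: 4-byte lead, need 3 cont bytes. acc=0x0
Byte[1]=9D: continuation. acc=(acc<<6)|0x1D=0x1D
Byte[2]=B0: continuation. acc=(acc<<6)|0x30=0x770
Byte[3]=90: continuation. acc=(acc<<6)|0x10=0x1DC10
Completed: cp=U+1DC10 (starts at byte 0)
Byte[4]=EA: 3-byte lead, need 2 cont bytes. acc=0xA
Byte[5]=BB: continuation. acc=(acc<<6)|0x3B=0x2BB
Byte[6]=AD: continuation. acc=(acc<<6)|0x2D=0xAEED
Completed: cp=U+AEED (starts at byte 4)
Byte[7]=F0: 4-byte lead, need 3 cont bytes. acc=0x0
Byte[8]=A8: continuation. acc=(acc<<6)|0x28=0x28
Byte[9]=A8: continuation. acc=(acc<<6)|0x28=0xA28
Byte[10]=AE: continuation. acc=(acc<<6)|0x2E=0x28A2E
Completed: cp=U+28A2E (starts at byte 7)
Byte[11]=FC: INVALID lead byte (not 0xxx/110x/1110/11110)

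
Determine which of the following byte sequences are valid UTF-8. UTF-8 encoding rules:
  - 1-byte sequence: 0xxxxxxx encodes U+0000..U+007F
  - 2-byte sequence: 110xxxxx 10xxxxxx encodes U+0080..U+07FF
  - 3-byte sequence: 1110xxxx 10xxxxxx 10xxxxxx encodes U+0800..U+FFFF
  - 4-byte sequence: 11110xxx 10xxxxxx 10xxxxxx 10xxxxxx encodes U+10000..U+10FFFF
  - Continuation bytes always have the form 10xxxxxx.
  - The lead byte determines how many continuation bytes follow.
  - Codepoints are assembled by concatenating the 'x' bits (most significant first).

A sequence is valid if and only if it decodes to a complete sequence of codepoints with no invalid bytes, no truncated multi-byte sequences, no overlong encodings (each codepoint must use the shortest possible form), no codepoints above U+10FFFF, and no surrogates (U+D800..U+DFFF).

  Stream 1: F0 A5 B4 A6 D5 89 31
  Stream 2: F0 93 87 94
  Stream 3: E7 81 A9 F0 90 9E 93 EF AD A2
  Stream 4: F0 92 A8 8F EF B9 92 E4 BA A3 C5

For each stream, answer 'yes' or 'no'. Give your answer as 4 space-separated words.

Answer: yes yes yes no

Derivation:
Stream 1: decodes cleanly. VALID
Stream 2: decodes cleanly. VALID
Stream 3: decodes cleanly. VALID
Stream 4: error at byte offset 11. INVALID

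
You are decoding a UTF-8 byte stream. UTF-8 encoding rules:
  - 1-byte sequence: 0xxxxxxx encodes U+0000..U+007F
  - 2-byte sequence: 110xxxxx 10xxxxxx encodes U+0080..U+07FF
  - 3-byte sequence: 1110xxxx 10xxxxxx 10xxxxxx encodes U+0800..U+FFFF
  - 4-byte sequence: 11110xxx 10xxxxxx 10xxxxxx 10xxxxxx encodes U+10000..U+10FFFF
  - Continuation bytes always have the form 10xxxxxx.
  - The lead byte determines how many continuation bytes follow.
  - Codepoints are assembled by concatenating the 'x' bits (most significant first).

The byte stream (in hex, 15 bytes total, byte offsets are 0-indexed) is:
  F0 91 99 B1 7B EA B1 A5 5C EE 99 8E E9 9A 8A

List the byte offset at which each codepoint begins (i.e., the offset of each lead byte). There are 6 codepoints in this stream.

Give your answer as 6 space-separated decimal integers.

Answer: 0 4 5 8 9 12

Derivation:
Byte[0]=F0: 4-byte lead, need 3 cont bytes. acc=0x0
Byte[1]=91: continuation. acc=(acc<<6)|0x11=0x11
Byte[2]=99: continuation. acc=(acc<<6)|0x19=0x459
Byte[3]=B1: continuation. acc=(acc<<6)|0x31=0x11671
Completed: cp=U+11671 (starts at byte 0)
Byte[4]=7B: 1-byte ASCII. cp=U+007B
Byte[5]=EA: 3-byte lead, need 2 cont bytes. acc=0xA
Byte[6]=B1: continuation. acc=(acc<<6)|0x31=0x2B1
Byte[7]=A5: continuation. acc=(acc<<6)|0x25=0xAC65
Completed: cp=U+AC65 (starts at byte 5)
Byte[8]=5C: 1-byte ASCII. cp=U+005C
Byte[9]=EE: 3-byte lead, need 2 cont bytes. acc=0xE
Byte[10]=99: continuation. acc=(acc<<6)|0x19=0x399
Byte[11]=8E: continuation. acc=(acc<<6)|0x0E=0xE64E
Completed: cp=U+E64E (starts at byte 9)
Byte[12]=E9: 3-byte lead, need 2 cont bytes. acc=0x9
Byte[13]=9A: continuation. acc=(acc<<6)|0x1A=0x25A
Byte[14]=8A: continuation. acc=(acc<<6)|0x0A=0x968A
Completed: cp=U+968A (starts at byte 12)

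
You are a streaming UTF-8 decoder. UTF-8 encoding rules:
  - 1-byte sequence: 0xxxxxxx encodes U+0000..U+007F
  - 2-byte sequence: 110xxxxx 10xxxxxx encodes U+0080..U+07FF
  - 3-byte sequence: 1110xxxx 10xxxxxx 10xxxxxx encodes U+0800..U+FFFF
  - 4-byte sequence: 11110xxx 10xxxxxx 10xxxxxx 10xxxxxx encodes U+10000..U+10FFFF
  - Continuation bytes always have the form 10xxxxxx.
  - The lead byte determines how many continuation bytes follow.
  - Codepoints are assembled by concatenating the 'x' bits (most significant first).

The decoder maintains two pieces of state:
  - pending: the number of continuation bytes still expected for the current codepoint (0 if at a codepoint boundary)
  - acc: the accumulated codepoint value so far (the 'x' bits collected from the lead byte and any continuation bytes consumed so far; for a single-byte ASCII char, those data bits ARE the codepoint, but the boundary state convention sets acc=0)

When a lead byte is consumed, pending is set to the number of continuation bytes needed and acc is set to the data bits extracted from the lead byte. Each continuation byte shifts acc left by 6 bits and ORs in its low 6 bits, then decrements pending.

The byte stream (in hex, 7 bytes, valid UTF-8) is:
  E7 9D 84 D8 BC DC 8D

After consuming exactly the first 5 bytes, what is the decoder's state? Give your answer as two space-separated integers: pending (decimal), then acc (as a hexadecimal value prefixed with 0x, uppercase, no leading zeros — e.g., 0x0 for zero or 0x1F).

Answer: 0 0x63C

Derivation:
Byte[0]=E7: 3-byte lead. pending=2, acc=0x7
Byte[1]=9D: continuation. acc=(acc<<6)|0x1D=0x1DD, pending=1
Byte[2]=84: continuation. acc=(acc<<6)|0x04=0x7744, pending=0
Byte[3]=D8: 2-byte lead. pending=1, acc=0x18
Byte[4]=BC: continuation. acc=(acc<<6)|0x3C=0x63C, pending=0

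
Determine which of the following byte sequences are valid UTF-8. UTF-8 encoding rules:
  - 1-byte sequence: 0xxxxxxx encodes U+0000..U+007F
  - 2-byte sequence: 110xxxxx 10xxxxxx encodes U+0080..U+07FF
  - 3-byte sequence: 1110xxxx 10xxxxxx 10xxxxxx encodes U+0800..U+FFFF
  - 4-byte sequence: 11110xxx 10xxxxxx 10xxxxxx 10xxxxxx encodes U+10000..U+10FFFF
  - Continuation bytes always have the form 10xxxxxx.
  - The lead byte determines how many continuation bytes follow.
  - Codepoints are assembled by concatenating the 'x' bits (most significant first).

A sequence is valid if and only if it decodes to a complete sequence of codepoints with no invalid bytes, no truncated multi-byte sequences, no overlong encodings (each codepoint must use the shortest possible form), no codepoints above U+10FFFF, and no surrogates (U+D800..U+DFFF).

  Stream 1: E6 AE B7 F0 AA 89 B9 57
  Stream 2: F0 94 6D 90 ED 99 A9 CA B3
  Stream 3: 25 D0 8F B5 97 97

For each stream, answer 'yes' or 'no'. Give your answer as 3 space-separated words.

Stream 1: decodes cleanly. VALID
Stream 2: error at byte offset 2. INVALID
Stream 3: error at byte offset 3. INVALID

Answer: yes no no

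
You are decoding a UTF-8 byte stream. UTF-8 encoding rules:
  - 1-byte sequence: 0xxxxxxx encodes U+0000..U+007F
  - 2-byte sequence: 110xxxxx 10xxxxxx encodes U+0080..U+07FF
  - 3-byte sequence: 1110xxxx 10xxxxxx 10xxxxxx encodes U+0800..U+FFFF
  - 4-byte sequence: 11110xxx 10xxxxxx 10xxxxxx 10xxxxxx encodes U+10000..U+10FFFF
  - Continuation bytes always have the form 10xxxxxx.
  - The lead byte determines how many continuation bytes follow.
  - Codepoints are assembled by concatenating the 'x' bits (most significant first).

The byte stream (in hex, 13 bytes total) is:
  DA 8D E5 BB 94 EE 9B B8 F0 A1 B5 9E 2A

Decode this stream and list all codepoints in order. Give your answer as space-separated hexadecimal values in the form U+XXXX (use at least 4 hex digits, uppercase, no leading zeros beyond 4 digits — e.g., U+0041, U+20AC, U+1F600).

Byte[0]=DA: 2-byte lead, need 1 cont bytes. acc=0x1A
Byte[1]=8D: continuation. acc=(acc<<6)|0x0D=0x68D
Completed: cp=U+068D (starts at byte 0)
Byte[2]=E5: 3-byte lead, need 2 cont bytes. acc=0x5
Byte[3]=BB: continuation. acc=(acc<<6)|0x3B=0x17B
Byte[4]=94: continuation. acc=(acc<<6)|0x14=0x5ED4
Completed: cp=U+5ED4 (starts at byte 2)
Byte[5]=EE: 3-byte lead, need 2 cont bytes. acc=0xE
Byte[6]=9B: continuation. acc=(acc<<6)|0x1B=0x39B
Byte[7]=B8: continuation. acc=(acc<<6)|0x38=0xE6F8
Completed: cp=U+E6F8 (starts at byte 5)
Byte[8]=F0: 4-byte lead, need 3 cont bytes. acc=0x0
Byte[9]=A1: continuation. acc=(acc<<6)|0x21=0x21
Byte[10]=B5: continuation. acc=(acc<<6)|0x35=0x875
Byte[11]=9E: continuation. acc=(acc<<6)|0x1E=0x21D5E
Completed: cp=U+21D5E (starts at byte 8)
Byte[12]=2A: 1-byte ASCII. cp=U+002A

Answer: U+068D U+5ED4 U+E6F8 U+21D5E U+002A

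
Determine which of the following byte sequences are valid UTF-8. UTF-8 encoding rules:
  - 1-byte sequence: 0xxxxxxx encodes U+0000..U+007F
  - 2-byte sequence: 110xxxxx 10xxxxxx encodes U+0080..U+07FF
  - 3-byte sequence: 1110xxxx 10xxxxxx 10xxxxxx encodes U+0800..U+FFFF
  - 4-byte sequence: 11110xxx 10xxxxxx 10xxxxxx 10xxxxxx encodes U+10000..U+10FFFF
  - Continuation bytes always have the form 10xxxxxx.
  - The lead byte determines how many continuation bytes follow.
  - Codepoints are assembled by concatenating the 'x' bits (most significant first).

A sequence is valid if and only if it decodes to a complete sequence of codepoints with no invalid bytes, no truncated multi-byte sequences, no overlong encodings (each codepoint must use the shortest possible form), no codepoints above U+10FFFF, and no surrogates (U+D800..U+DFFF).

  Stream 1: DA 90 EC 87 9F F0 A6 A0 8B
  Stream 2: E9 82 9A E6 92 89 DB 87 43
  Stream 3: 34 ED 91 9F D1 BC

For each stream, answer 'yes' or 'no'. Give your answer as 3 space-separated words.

Stream 1: decodes cleanly. VALID
Stream 2: decodes cleanly. VALID
Stream 3: decodes cleanly. VALID

Answer: yes yes yes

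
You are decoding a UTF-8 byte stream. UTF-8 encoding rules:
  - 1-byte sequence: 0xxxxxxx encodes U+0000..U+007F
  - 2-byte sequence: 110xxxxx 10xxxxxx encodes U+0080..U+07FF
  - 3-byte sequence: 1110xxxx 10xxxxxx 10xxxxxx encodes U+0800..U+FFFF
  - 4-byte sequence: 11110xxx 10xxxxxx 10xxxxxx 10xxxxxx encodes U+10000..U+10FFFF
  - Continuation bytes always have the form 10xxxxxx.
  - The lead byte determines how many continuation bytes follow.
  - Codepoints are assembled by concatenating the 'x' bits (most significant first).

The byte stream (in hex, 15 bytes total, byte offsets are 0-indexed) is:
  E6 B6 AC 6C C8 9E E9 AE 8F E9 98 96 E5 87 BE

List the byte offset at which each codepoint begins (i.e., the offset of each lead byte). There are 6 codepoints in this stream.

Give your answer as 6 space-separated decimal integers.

Byte[0]=E6: 3-byte lead, need 2 cont bytes. acc=0x6
Byte[1]=B6: continuation. acc=(acc<<6)|0x36=0x1B6
Byte[2]=AC: continuation. acc=(acc<<6)|0x2C=0x6DAC
Completed: cp=U+6DAC (starts at byte 0)
Byte[3]=6C: 1-byte ASCII. cp=U+006C
Byte[4]=C8: 2-byte lead, need 1 cont bytes. acc=0x8
Byte[5]=9E: continuation. acc=(acc<<6)|0x1E=0x21E
Completed: cp=U+021E (starts at byte 4)
Byte[6]=E9: 3-byte lead, need 2 cont bytes. acc=0x9
Byte[7]=AE: continuation. acc=(acc<<6)|0x2E=0x26E
Byte[8]=8F: continuation. acc=(acc<<6)|0x0F=0x9B8F
Completed: cp=U+9B8F (starts at byte 6)
Byte[9]=E9: 3-byte lead, need 2 cont bytes. acc=0x9
Byte[10]=98: continuation. acc=(acc<<6)|0x18=0x258
Byte[11]=96: continuation. acc=(acc<<6)|0x16=0x9616
Completed: cp=U+9616 (starts at byte 9)
Byte[12]=E5: 3-byte lead, need 2 cont bytes. acc=0x5
Byte[13]=87: continuation. acc=(acc<<6)|0x07=0x147
Byte[14]=BE: continuation. acc=(acc<<6)|0x3E=0x51FE
Completed: cp=U+51FE (starts at byte 12)

Answer: 0 3 4 6 9 12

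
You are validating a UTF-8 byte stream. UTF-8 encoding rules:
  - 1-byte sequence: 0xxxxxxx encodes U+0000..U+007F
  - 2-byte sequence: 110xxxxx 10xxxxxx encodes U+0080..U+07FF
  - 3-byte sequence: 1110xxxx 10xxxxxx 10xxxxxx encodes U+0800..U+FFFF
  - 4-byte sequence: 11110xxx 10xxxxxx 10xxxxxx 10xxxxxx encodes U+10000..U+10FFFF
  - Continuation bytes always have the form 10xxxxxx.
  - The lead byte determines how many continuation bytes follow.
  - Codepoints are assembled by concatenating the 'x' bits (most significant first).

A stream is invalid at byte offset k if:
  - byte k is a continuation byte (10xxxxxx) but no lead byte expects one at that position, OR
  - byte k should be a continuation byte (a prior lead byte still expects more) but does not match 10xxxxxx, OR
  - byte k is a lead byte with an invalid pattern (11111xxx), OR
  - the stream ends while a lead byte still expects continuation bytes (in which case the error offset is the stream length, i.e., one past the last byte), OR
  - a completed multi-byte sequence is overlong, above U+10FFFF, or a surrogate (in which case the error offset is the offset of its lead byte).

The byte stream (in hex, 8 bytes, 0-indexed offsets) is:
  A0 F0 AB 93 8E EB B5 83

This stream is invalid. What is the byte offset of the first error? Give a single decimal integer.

Answer: 0

Derivation:
Byte[0]=A0: INVALID lead byte (not 0xxx/110x/1110/11110)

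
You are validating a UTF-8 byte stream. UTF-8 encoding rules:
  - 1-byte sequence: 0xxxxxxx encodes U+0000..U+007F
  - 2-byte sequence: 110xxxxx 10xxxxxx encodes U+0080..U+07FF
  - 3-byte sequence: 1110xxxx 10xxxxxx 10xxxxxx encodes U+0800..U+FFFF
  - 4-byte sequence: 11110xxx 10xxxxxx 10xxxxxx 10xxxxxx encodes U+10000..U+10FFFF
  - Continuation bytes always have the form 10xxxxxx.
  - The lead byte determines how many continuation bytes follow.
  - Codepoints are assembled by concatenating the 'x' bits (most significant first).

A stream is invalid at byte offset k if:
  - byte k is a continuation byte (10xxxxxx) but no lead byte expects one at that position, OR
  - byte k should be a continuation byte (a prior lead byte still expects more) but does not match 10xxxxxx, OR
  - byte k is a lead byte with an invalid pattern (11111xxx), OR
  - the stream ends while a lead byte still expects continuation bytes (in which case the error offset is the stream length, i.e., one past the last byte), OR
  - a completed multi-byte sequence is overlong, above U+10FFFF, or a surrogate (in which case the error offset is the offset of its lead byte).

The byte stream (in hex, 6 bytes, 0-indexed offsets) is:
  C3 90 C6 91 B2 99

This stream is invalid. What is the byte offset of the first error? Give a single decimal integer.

Byte[0]=C3: 2-byte lead, need 1 cont bytes. acc=0x3
Byte[1]=90: continuation. acc=(acc<<6)|0x10=0xD0
Completed: cp=U+00D0 (starts at byte 0)
Byte[2]=C6: 2-byte lead, need 1 cont bytes. acc=0x6
Byte[3]=91: continuation. acc=(acc<<6)|0x11=0x191
Completed: cp=U+0191 (starts at byte 2)
Byte[4]=B2: INVALID lead byte (not 0xxx/110x/1110/11110)

Answer: 4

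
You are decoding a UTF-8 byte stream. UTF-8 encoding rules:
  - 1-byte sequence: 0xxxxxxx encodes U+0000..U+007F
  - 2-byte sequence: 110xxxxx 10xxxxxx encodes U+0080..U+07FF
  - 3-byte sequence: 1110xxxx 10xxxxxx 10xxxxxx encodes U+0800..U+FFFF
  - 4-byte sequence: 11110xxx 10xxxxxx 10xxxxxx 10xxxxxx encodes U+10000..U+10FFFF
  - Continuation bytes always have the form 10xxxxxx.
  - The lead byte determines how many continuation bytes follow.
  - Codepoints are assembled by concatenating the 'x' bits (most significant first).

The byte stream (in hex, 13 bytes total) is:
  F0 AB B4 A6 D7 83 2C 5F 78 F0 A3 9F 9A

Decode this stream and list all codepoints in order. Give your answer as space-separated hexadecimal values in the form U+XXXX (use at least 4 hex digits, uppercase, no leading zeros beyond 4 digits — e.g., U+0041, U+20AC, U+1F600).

Answer: U+2BD26 U+05C3 U+002C U+005F U+0078 U+237DA

Derivation:
Byte[0]=F0: 4-byte lead, need 3 cont bytes. acc=0x0
Byte[1]=AB: continuation. acc=(acc<<6)|0x2B=0x2B
Byte[2]=B4: continuation. acc=(acc<<6)|0x34=0xAF4
Byte[3]=A6: continuation. acc=(acc<<6)|0x26=0x2BD26
Completed: cp=U+2BD26 (starts at byte 0)
Byte[4]=D7: 2-byte lead, need 1 cont bytes. acc=0x17
Byte[5]=83: continuation. acc=(acc<<6)|0x03=0x5C3
Completed: cp=U+05C3 (starts at byte 4)
Byte[6]=2C: 1-byte ASCII. cp=U+002C
Byte[7]=5F: 1-byte ASCII. cp=U+005F
Byte[8]=78: 1-byte ASCII. cp=U+0078
Byte[9]=F0: 4-byte lead, need 3 cont bytes. acc=0x0
Byte[10]=A3: continuation. acc=(acc<<6)|0x23=0x23
Byte[11]=9F: continuation. acc=(acc<<6)|0x1F=0x8DF
Byte[12]=9A: continuation. acc=(acc<<6)|0x1A=0x237DA
Completed: cp=U+237DA (starts at byte 9)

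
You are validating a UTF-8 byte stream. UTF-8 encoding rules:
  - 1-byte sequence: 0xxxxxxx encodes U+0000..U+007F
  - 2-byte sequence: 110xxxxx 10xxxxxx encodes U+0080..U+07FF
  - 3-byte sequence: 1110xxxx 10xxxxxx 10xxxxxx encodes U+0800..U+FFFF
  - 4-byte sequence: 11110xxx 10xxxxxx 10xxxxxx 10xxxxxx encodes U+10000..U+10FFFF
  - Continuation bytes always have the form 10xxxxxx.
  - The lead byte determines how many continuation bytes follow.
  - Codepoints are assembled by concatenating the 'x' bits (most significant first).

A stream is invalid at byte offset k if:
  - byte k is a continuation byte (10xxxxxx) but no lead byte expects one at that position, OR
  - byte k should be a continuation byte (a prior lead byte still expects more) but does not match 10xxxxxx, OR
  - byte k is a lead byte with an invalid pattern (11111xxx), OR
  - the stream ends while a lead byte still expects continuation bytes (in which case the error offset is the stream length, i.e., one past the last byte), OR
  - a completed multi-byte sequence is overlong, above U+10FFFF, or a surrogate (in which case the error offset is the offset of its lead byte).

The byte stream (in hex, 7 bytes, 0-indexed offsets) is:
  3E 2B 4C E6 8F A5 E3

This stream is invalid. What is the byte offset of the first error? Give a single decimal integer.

Byte[0]=3E: 1-byte ASCII. cp=U+003E
Byte[1]=2B: 1-byte ASCII. cp=U+002B
Byte[2]=4C: 1-byte ASCII. cp=U+004C
Byte[3]=E6: 3-byte lead, need 2 cont bytes. acc=0x6
Byte[4]=8F: continuation. acc=(acc<<6)|0x0F=0x18F
Byte[5]=A5: continuation. acc=(acc<<6)|0x25=0x63E5
Completed: cp=U+63E5 (starts at byte 3)
Byte[6]=E3: 3-byte lead, need 2 cont bytes. acc=0x3
Byte[7]: stream ended, expected continuation. INVALID

Answer: 7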